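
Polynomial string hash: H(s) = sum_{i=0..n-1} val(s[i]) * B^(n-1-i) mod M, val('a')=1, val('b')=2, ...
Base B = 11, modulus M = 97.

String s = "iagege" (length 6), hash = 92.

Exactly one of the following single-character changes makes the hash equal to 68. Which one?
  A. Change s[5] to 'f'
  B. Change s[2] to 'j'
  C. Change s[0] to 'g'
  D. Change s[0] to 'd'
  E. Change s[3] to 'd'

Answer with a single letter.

Option A: s[5]='e'->'f', delta=(6-5)*11^0 mod 97 = 1, hash=92+1 mod 97 = 93
Option B: s[2]='g'->'j', delta=(10-7)*11^3 mod 97 = 16, hash=92+16 mod 97 = 11
Option C: s[0]='i'->'g', delta=(7-9)*11^5 mod 97 = 35, hash=92+35 mod 97 = 30
Option D: s[0]='i'->'d', delta=(4-9)*11^5 mod 97 = 39, hash=92+39 mod 97 = 34
Option E: s[3]='e'->'d', delta=(4-5)*11^2 mod 97 = 73, hash=92+73 mod 97 = 68 <-- target

Answer: E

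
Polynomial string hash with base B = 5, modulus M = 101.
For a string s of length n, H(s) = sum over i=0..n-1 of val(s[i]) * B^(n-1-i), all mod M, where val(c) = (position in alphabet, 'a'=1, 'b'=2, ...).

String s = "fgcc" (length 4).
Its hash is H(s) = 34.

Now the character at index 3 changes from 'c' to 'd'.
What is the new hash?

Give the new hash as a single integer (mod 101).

val('c') = 3, val('d') = 4
Position k = 3, exponent = n-1-k = 0
B^0 mod M = 5^0 mod 101 = 1
Delta = (4 - 3) * 1 mod 101 = 1
New hash = (34 + 1) mod 101 = 35

Answer: 35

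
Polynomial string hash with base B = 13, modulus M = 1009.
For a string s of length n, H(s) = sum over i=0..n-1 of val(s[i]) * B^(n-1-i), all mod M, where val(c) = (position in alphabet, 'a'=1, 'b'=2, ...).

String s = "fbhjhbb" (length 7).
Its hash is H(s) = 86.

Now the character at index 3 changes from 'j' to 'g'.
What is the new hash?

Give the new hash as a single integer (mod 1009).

val('j') = 10, val('g') = 7
Position k = 3, exponent = n-1-k = 3
B^3 mod M = 13^3 mod 1009 = 179
Delta = (7 - 10) * 179 mod 1009 = 472
New hash = (86 + 472) mod 1009 = 558

Answer: 558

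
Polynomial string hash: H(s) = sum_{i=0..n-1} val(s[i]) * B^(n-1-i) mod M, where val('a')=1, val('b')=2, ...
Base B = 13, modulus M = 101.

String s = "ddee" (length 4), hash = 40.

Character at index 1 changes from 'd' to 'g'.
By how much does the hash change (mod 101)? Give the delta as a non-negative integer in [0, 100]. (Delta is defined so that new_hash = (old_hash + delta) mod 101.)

Delta formula: (val(new) - val(old)) * B^(n-1-k) mod M
  val('g') - val('d') = 7 - 4 = 3
  B^(n-1-k) = 13^2 mod 101 = 68
  Delta = 3 * 68 mod 101 = 2

Answer: 2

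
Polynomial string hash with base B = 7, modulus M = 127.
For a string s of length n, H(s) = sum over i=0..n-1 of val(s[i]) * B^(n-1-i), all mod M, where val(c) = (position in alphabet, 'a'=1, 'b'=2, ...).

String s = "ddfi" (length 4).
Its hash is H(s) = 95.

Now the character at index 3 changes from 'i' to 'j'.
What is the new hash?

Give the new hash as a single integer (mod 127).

val('i') = 9, val('j') = 10
Position k = 3, exponent = n-1-k = 0
B^0 mod M = 7^0 mod 127 = 1
Delta = (10 - 9) * 1 mod 127 = 1
New hash = (95 + 1) mod 127 = 96

Answer: 96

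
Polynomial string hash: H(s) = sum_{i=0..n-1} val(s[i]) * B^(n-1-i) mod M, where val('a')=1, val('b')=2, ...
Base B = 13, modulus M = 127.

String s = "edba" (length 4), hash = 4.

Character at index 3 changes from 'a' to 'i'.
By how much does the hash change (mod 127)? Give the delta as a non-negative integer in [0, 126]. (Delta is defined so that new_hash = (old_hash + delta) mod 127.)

Answer: 8

Derivation:
Delta formula: (val(new) - val(old)) * B^(n-1-k) mod M
  val('i') - val('a') = 9 - 1 = 8
  B^(n-1-k) = 13^0 mod 127 = 1
  Delta = 8 * 1 mod 127 = 8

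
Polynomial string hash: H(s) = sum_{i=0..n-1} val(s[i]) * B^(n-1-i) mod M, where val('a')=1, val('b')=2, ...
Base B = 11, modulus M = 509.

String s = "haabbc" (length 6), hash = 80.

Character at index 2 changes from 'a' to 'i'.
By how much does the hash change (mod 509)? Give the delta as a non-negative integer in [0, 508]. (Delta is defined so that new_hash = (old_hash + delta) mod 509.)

Answer: 468

Derivation:
Delta formula: (val(new) - val(old)) * B^(n-1-k) mod M
  val('i') - val('a') = 9 - 1 = 8
  B^(n-1-k) = 11^3 mod 509 = 313
  Delta = 8 * 313 mod 509 = 468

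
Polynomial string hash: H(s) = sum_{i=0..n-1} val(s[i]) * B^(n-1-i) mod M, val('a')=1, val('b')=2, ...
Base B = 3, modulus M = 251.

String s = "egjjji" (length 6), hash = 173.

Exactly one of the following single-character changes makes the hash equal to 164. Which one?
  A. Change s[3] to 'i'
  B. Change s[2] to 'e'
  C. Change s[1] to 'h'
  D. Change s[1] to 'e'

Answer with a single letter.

Answer: A

Derivation:
Option A: s[3]='j'->'i', delta=(9-10)*3^2 mod 251 = 242, hash=173+242 mod 251 = 164 <-- target
Option B: s[2]='j'->'e', delta=(5-10)*3^3 mod 251 = 116, hash=173+116 mod 251 = 38
Option C: s[1]='g'->'h', delta=(8-7)*3^4 mod 251 = 81, hash=173+81 mod 251 = 3
Option D: s[1]='g'->'e', delta=(5-7)*3^4 mod 251 = 89, hash=173+89 mod 251 = 11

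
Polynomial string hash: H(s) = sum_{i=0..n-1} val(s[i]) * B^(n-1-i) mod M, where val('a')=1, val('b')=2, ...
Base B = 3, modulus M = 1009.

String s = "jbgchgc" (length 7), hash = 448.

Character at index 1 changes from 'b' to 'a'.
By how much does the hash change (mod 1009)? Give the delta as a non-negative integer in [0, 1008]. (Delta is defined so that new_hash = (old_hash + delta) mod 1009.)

Delta formula: (val(new) - val(old)) * B^(n-1-k) mod M
  val('a') - val('b') = 1 - 2 = -1
  B^(n-1-k) = 3^5 mod 1009 = 243
  Delta = -1 * 243 mod 1009 = 766

Answer: 766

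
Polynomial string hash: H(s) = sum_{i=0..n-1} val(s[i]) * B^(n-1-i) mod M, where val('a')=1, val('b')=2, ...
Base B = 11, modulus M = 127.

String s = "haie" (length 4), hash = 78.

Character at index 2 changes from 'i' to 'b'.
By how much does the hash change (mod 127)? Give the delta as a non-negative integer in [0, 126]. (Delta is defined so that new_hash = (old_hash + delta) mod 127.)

Answer: 50

Derivation:
Delta formula: (val(new) - val(old)) * B^(n-1-k) mod M
  val('b') - val('i') = 2 - 9 = -7
  B^(n-1-k) = 11^1 mod 127 = 11
  Delta = -7 * 11 mod 127 = 50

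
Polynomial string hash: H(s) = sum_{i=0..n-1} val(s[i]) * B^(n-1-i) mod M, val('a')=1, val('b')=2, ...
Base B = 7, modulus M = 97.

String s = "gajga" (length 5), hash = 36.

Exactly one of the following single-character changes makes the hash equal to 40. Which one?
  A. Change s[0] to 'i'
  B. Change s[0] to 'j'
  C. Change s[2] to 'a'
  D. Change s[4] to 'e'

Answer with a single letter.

Option A: s[0]='g'->'i', delta=(9-7)*7^4 mod 97 = 49, hash=36+49 mod 97 = 85
Option B: s[0]='g'->'j', delta=(10-7)*7^4 mod 97 = 25, hash=36+25 mod 97 = 61
Option C: s[2]='j'->'a', delta=(1-10)*7^2 mod 97 = 44, hash=36+44 mod 97 = 80
Option D: s[4]='a'->'e', delta=(5-1)*7^0 mod 97 = 4, hash=36+4 mod 97 = 40 <-- target

Answer: D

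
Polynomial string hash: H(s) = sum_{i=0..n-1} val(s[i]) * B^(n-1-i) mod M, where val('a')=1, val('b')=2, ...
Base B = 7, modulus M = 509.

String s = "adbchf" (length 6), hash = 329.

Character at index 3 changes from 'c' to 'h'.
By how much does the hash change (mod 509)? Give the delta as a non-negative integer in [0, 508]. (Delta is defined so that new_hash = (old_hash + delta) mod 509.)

Answer: 245

Derivation:
Delta formula: (val(new) - val(old)) * B^(n-1-k) mod M
  val('h') - val('c') = 8 - 3 = 5
  B^(n-1-k) = 7^2 mod 509 = 49
  Delta = 5 * 49 mod 509 = 245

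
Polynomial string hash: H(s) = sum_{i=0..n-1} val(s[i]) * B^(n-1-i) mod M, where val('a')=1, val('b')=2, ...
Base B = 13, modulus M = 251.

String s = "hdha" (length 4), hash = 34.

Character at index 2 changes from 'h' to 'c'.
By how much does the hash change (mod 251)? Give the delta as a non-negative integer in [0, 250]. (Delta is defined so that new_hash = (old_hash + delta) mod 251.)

Delta formula: (val(new) - val(old)) * B^(n-1-k) mod M
  val('c') - val('h') = 3 - 8 = -5
  B^(n-1-k) = 13^1 mod 251 = 13
  Delta = -5 * 13 mod 251 = 186

Answer: 186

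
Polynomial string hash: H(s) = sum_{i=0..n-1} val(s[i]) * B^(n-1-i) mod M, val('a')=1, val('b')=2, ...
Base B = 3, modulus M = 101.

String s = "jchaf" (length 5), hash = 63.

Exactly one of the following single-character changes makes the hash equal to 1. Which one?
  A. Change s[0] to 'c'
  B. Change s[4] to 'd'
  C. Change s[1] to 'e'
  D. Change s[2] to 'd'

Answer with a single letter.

Option A: s[0]='j'->'c', delta=(3-10)*3^4 mod 101 = 39, hash=63+39 mod 101 = 1 <-- target
Option B: s[4]='f'->'d', delta=(4-6)*3^0 mod 101 = 99, hash=63+99 mod 101 = 61
Option C: s[1]='c'->'e', delta=(5-3)*3^3 mod 101 = 54, hash=63+54 mod 101 = 16
Option D: s[2]='h'->'d', delta=(4-8)*3^2 mod 101 = 65, hash=63+65 mod 101 = 27

Answer: A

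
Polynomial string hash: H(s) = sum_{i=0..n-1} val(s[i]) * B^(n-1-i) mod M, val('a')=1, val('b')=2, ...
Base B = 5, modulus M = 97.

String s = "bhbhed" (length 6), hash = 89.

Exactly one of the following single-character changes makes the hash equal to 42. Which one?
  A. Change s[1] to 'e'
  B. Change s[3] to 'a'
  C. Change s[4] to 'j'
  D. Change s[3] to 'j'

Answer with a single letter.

Answer: D

Derivation:
Option A: s[1]='h'->'e', delta=(5-8)*5^4 mod 97 = 65, hash=89+65 mod 97 = 57
Option B: s[3]='h'->'a', delta=(1-8)*5^2 mod 97 = 19, hash=89+19 mod 97 = 11
Option C: s[4]='e'->'j', delta=(10-5)*5^1 mod 97 = 25, hash=89+25 mod 97 = 17
Option D: s[3]='h'->'j', delta=(10-8)*5^2 mod 97 = 50, hash=89+50 mod 97 = 42 <-- target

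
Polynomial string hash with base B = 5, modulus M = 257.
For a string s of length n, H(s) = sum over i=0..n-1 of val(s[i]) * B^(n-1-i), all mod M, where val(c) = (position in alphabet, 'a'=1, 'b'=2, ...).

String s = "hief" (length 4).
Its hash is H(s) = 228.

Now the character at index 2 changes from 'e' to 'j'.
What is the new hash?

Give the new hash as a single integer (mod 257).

val('e') = 5, val('j') = 10
Position k = 2, exponent = n-1-k = 1
B^1 mod M = 5^1 mod 257 = 5
Delta = (10 - 5) * 5 mod 257 = 25
New hash = (228 + 25) mod 257 = 253

Answer: 253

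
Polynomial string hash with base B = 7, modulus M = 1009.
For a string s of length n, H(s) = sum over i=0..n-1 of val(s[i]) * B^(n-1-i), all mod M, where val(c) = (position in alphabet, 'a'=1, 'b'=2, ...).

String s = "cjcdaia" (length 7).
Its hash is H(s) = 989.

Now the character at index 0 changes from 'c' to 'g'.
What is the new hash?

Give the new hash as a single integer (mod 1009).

val('c') = 3, val('g') = 7
Position k = 0, exponent = n-1-k = 6
B^6 mod M = 7^6 mod 1009 = 605
Delta = (7 - 3) * 605 mod 1009 = 402
New hash = (989 + 402) mod 1009 = 382

Answer: 382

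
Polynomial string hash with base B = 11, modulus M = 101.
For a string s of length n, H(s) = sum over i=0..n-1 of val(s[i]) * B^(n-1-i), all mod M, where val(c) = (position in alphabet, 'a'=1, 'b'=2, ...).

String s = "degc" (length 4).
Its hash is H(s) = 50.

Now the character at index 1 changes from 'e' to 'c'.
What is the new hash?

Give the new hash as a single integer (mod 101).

val('e') = 5, val('c') = 3
Position k = 1, exponent = n-1-k = 2
B^2 mod M = 11^2 mod 101 = 20
Delta = (3 - 5) * 20 mod 101 = 61
New hash = (50 + 61) mod 101 = 10

Answer: 10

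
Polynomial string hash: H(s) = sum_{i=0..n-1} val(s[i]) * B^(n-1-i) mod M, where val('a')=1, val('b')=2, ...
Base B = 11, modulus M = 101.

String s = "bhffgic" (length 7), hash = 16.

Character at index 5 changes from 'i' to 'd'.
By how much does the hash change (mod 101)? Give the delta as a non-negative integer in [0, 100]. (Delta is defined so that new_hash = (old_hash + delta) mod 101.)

Delta formula: (val(new) - val(old)) * B^(n-1-k) mod M
  val('d') - val('i') = 4 - 9 = -5
  B^(n-1-k) = 11^1 mod 101 = 11
  Delta = -5 * 11 mod 101 = 46

Answer: 46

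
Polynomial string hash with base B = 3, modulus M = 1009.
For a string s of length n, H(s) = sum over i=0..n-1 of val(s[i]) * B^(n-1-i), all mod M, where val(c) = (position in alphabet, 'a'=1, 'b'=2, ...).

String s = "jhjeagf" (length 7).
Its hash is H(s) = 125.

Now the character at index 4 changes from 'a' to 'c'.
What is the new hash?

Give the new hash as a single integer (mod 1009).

Answer: 143

Derivation:
val('a') = 1, val('c') = 3
Position k = 4, exponent = n-1-k = 2
B^2 mod M = 3^2 mod 1009 = 9
Delta = (3 - 1) * 9 mod 1009 = 18
New hash = (125 + 18) mod 1009 = 143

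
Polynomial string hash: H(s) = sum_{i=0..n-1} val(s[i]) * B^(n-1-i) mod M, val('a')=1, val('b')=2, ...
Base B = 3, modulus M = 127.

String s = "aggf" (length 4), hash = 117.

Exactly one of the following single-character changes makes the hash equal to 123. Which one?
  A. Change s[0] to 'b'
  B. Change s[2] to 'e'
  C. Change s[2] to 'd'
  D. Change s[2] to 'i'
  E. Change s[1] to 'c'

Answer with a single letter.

Option A: s[0]='a'->'b', delta=(2-1)*3^3 mod 127 = 27, hash=117+27 mod 127 = 17
Option B: s[2]='g'->'e', delta=(5-7)*3^1 mod 127 = 121, hash=117+121 mod 127 = 111
Option C: s[2]='g'->'d', delta=(4-7)*3^1 mod 127 = 118, hash=117+118 mod 127 = 108
Option D: s[2]='g'->'i', delta=(9-7)*3^1 mod 127 = 6, hash=117+6 mod 127 = 123 <-- target
Option E: s[1]='g'->'c', delta=(3-7)*3^2 mod 127 = 91, hash=117+91 mod 127 = 81

Answer: D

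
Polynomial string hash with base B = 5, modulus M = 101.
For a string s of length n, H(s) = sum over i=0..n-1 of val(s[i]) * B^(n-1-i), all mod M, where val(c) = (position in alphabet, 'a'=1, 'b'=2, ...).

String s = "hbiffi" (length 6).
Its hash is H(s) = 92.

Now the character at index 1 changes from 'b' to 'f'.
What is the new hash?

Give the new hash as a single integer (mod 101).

val('b') = 2, val('f') = 6
Position k = 1, exponent = n-1-k = 4
B^4 mod M = 5^4 mod 101 = 19
Delta = (6 - 2) * 19 mod 101 = 76
New hash = (92 + 76) mod 101 = 67

Answer: 67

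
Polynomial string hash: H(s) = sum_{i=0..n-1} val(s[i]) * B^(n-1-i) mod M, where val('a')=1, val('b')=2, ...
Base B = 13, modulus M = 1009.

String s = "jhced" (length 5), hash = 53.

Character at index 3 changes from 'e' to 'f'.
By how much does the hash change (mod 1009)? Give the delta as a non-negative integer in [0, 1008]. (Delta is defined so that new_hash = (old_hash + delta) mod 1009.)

Answer: 13

Derivation:
Delta formula: (val(new) - val(old)) * B^(n-1-k) mod M
  val('f') - val('e') = 6 - 5 = 1
  B^(n-1-k) = 13^1 mod 1009 = 13
  Delta = 1 * 13 mod 1009 = 13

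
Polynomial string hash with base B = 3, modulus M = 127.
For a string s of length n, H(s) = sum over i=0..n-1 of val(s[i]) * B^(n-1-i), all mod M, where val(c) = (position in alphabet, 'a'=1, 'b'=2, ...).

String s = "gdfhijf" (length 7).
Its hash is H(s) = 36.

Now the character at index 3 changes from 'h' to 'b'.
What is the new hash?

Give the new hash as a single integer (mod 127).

Answer: 1

Derivation:
val('h') = 8, val('b') = 2
Position k = 3, exponent = n-1-k = 3
B^3 mod M = 3^3 mod 127 = 27
Delta = (2 - 8) * 27 mod 127 = 92
New hash = (36 + 92) mod 127 = 1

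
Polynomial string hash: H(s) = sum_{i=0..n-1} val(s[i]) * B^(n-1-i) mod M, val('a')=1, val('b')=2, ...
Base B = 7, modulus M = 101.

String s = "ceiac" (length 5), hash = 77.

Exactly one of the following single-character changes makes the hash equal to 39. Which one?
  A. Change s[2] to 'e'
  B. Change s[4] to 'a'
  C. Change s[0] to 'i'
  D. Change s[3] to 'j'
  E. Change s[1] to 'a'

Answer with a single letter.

Option A: s[2]='i'->'e', delta=(5-9)*7^2 mod 101 = 6, hash=77+6 mod 101 = 83
Option B: s[4]='c'->'a', delta=(1-3)*7^0 mod 101 = 99, hash=77+99 mod 101 = 75
Option C: s[0]='c'->'i', delta=(9-3)*7^4 mod 101 = 64, hash=77+64 mod 101 = 40
Option D: s[3]='a'->'j', delta=(10-1)*7^1 mod 101 = 63, hash=77+63 mod 101 = 39 <-- target
Option E: s[1]='e'->'a', delta=(1-5)*7^3 mod 101 = 42, hash=77+42 mod 101 = 18

Answer: D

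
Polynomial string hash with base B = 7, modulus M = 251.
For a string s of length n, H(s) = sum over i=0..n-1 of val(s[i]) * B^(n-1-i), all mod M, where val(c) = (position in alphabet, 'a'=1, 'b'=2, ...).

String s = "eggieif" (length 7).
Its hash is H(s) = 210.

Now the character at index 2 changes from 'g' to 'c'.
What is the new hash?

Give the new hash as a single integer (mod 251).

val('g') = 7, val('c') = 3
Position k = 2, exponent = n-1-k = 4
B^4 mod M = 7^4 mod 251 = 142
Delta = (3 - 7) * 142 mod 251 = 185
New hash = (210 + 185) mod 251 = 144

Answer: 144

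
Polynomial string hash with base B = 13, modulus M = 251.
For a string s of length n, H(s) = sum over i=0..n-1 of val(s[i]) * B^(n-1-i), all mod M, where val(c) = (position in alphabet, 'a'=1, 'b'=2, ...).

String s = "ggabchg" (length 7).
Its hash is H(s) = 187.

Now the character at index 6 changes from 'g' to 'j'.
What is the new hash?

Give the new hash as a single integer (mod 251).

Answer: 190

Derivation:
val('g') = 7, val('j') = 10
Position k = 6, exponent = n-1-k = 0
B^0 mod M = 13^0 mod 251 = 1
Delta = (10 - 7) * 1 mod 251 = 3
New hash = (187 + 3) mod 251 = 190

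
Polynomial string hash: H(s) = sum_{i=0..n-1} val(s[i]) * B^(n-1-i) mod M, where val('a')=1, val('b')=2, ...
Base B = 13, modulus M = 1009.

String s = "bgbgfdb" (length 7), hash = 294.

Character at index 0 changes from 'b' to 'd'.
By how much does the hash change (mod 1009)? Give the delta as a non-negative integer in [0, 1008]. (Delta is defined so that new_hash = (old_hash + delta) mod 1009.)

Answer: 515

Derivation:
Delta formula: (val(new) - val(old)) * B^(n-1-k) mod M
  val('d') - val('b') = 4 - 2 = 2
  B^(n-1-k) = 13^6 mod 1009 = 762
  Delta = 2 * 762 mod 1009 = 515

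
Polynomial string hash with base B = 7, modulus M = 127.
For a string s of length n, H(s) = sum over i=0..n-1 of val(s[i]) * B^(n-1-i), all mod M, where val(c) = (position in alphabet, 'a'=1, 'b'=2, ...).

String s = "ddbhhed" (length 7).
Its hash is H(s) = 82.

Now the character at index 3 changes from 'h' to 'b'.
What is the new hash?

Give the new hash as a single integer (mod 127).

Answer: 56

Derivation:
val('h') = 8, val('b') = 2
Position k = 3, exponent = n-1-k = 3
B^3 mod M = 7^3 mod 127 = 89
Delta = (2 - 8) * 89 mod 127 = 101
New hash = (82 + 101) mod 127 = 56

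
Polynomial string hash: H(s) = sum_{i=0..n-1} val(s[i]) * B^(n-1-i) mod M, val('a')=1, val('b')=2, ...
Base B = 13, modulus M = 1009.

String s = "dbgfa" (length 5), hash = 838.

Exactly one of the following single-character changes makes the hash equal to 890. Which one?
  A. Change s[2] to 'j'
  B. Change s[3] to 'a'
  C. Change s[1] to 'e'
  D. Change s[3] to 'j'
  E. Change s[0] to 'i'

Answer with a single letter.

Option A: s[2]='g'->'j', delta=(10-7)*13^2 mod 1009 = 507, hash=838+507 mod 1009 = 336
Option B: s[3]='f'->'a', delta=(1-6)*13^1 mod 1009 = 944, hash=838+944 mod 1009 = 773
Option C: s[1]='b'->'e', delta=(5-2)*13^3 mod 1009 = 537, hash=838+537 mod 1009 = 366
Option D: s[3]='f'->'j', delta=(10-6)*13^1 mod 1009 = 52, hash=838+52 mod 1009 = 890 <-- target
Option E: s[0]='d'->'i', delta=(9-4)*13^4 mod 1009 = 536, hash=838+536 mod 1009 = 365

Answer: D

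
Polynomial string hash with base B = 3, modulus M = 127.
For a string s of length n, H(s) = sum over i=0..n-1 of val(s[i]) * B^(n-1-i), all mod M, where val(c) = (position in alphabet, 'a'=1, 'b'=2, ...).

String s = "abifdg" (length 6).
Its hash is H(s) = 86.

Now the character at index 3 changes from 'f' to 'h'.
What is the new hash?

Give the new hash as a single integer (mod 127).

val('f') = 6, val('h') = 8
Position k = 3, exponent = n-1-k = 2
B^2 mod M = 3^2 mod 127 = 9
Delta = (8 - 6) * 9 mod 127 = 18
New hash = (86 + 18) mod 127 = 104

Answer: 104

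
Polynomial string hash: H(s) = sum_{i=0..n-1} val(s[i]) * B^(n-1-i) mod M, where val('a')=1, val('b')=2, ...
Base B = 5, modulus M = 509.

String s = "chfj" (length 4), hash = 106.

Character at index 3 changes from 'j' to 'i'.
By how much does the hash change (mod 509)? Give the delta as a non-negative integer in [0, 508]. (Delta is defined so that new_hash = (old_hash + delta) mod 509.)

Answer: 508

Derivation:
Delta formula: (val(new) - val(old)) * B^(n-1-k) mod M
  val('i') - val('j') = 9 - 10 = -1
  B^(n-1-k) = 5^0 mod 509 = 1
  Delta = -1 * 1 mod 509 = 508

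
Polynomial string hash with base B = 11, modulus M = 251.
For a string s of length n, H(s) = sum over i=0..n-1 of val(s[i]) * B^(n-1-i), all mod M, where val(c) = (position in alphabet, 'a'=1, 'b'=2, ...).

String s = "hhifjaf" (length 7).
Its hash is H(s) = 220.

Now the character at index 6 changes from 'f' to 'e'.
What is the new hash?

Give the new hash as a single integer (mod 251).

Answer: 219

Derivation:
val('f') = 6, val('e') = 5
Position k = 6, exponent = n-1-k = 0
B^0 mod M = 11^0 mod 251 = 1
Delta = (5 - 6) * 1 mod 251 = 250
New hash = (220 + 250) mod 251 = 219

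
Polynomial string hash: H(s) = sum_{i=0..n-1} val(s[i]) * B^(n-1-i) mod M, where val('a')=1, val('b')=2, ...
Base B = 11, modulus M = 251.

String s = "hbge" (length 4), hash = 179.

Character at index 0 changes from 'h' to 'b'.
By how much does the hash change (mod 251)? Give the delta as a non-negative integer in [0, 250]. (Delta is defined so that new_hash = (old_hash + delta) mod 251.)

Delta formula: (val(new) - val(old)) * B^(n-1-k) mod M
  val('b') - val('h') = 2 - 8 = -6
  B^(n-1-k) = 11^3 mod 251 = 76
  Delta = -6 * 76 mod 251 = 46

Answer: 46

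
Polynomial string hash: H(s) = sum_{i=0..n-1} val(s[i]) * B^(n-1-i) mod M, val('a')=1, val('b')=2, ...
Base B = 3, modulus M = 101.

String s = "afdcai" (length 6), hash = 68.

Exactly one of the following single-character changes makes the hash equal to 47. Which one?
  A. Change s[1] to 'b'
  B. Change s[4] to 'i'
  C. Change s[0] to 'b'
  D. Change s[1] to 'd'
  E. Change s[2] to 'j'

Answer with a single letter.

Answer: A

Derivation:
Option A: s[1]='f'->'b', delta=(2-6)*3^4 mod 101 = 80, hash=68+80 mod 101 = 47 <-- target
Option B: s[4]='a'->'i', delta=(9-1)*3^1 mod 101 = 24, hash=68+24 mod 101 = 92
Option C: s[0]='a'->'b', delta=(2-1)*3^5 mod 101 = 41, hash=68+41 mod 101 = 8
Option D: s[1]='f'->'d', delta=(4-6)*3^4 mod 101 = 40, hash=68+40 mod 101 = 7
Option E: s[2]='d'->'j', delta=(10-4)*3^3 mod 101 = 61, hash=68+61 mod 101 = 28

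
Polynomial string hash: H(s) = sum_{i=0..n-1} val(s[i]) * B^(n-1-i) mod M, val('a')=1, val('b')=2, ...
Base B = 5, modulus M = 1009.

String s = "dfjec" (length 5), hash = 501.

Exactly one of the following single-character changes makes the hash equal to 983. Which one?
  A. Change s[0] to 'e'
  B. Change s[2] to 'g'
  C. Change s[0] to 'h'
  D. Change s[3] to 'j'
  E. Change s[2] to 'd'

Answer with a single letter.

Answer: C

Derivation:
Option A: s[0]='d'->'e', delta=(5-4)*5^4 mod 1009 = 625, hash=501+625 mod 1009 = 117
Option B: s[2]='j'->'g', delta=(7-10)*5^2 mod 1009 = 934, hash=501+934 mod 1009 = 426
Option C: s[0]='d'->'h', delta=(8-4)*5^4 mod 1009 = 482, hash=501+482 mod 1009 = 983 <-- target
Option D: s[3]='e'->'j', delta=(10-5)*5^1 mod 1009 = 25, hash=501+25 mod 1009 = 526
Option E: s[2]='j'->'d', delta=(4-10)*5^2 mod 1009 = 859, hash=501+859 mod 1009 = 351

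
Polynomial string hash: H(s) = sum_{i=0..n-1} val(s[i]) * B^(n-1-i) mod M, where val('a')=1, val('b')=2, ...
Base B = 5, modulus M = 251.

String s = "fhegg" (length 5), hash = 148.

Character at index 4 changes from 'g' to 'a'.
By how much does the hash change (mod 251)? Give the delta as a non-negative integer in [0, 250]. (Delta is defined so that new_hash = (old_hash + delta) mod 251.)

Delta formula: (val(new) - val(old)) * B^(n-1-k) mod M
  val('a') - val('g') = 1 - 7 = -6
  B^(n-1-k) = 5^0 mod 251 = 1
  Delta = -6 * 1 mod 251 = 245

Answer: 245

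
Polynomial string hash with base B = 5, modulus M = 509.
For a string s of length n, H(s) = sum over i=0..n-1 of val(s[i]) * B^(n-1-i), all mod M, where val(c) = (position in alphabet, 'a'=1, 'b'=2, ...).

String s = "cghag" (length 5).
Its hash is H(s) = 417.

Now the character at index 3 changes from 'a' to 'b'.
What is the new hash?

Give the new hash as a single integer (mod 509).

Answer: 422

Derivation:
val('a') = 1, val('b') = 2
Position k = 3, exponent = n-1-k = 1
B^1 mod M = 5^1 mod 509 = 5
Delta = (2 - 1) * 5 mod 509 = 5
New hash = (417 + 5) mod 509 = 422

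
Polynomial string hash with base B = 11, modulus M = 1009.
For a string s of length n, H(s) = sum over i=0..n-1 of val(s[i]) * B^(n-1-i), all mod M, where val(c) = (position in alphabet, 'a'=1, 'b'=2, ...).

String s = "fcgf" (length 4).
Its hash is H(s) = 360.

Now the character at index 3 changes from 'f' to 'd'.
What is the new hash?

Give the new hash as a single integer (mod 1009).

Answer: 358

Derivation:
val('f') = 6, val('d') = 4
Position k = 3, exponent = n-1-k = 0
B^0 mod M = 11^0 mod 1009 = 1
Delta = (4 - 6) * 1 mod 1009 = 1007
New hash = (360 + 1007) mod 1009 = 358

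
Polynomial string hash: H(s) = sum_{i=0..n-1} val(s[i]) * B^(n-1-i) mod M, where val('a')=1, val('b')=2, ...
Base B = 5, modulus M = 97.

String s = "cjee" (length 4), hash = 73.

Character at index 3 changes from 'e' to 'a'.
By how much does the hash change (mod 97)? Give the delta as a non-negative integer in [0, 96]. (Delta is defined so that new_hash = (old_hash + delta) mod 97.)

Answer: 93

Derivation:
Delta formula: (val(new) - val(old)) * B^(n-1-k) mod M
  val('a') - val('e') = 1 - 5 = -4
  B^(n-1-k) = 5^0 mod 97 = 1
  Delta = -4 * 1 mod 97 = 93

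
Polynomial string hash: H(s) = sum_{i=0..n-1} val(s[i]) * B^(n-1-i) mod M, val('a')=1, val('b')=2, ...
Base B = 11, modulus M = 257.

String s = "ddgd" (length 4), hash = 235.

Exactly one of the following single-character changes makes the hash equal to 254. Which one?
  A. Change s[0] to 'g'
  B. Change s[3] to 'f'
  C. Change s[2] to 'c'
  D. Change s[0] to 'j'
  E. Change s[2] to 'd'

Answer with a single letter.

Answer: D

Derivation:
Option A: s[0]='d'->'g', delta=(7-4)*11^3 mod 257 = 138, hash=235+138 mod 257 = 116
Option B: s[3]='d'->'f', delta=(6-4)*11^0 mod 257 = 2, hash=235+2 mod 257 = 237
Option C: s[2]='g'->'c', delta=(3-7)*11^1 mod 257 = 213, hash=235+213 mod 257 = 191
Option D: s[0]='d'->'j', delta=(10-4)*11^3 mod 257 = 19, hash=235+19 mod 257 = 254 <-- target
Option E: s[2]='g'->'d', delta=(4-7)*11^1 mod 257 = 224, hash=235+224 mod 257 = 202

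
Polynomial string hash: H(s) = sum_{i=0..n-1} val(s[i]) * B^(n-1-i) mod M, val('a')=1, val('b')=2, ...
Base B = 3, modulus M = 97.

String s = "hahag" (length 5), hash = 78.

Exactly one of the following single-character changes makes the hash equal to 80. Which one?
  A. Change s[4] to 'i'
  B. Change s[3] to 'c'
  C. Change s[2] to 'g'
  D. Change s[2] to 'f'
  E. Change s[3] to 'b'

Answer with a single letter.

Option A: s[4]='g'->'i', delta=(9-7)*3^0 mod 97 = 2, hash=78+2 mod 97 = 80 <-- target
Option B: s[3]='a'->'c', delta=(3-1)*3^1 mod 97 = 6, hash=78+6 mod 97 = 84
Option C: s[2]='h'->'g', delta=(7-8)*3^2 mod 97 = 88, hash=78+88 mod 97 = 69
Option D: s[2]='h'->'f', delta=(6-8)*3^2 mod 97 = 79, hash=78+79 mod 97 = 60
Option E: s[3]='a'->'b', delta=(2-1)*3^1 mod 97 = 3, hash=78+3 mod 97 = 81

Answer: A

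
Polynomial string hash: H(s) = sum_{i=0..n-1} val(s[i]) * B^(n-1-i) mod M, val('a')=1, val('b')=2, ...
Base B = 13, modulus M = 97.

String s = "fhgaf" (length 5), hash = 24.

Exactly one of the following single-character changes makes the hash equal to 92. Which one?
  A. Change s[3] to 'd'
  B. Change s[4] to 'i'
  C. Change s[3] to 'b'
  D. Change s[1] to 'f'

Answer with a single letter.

Answer: D

Derivation:
Option A: s[3]='a'->'d', delta=(4-1)*13^1 mod 97 = 39, hash=24+39 mod 97 = 63
Option B: s[4]='f'->'i', delta=(9-6)*13^0 mod 97 = 3, hash=24+3 mod 97 = 27
Option C: s[3]='a'->'b', delta=(2-1)*13^1 mod 97 = 13, hash=24+13 mod 97 = 37
Option D: s[1]='h'->'f', delta=(6-8)*13^3 mod 97 = 68, hash=24+68 mod 97 = 92 <-- target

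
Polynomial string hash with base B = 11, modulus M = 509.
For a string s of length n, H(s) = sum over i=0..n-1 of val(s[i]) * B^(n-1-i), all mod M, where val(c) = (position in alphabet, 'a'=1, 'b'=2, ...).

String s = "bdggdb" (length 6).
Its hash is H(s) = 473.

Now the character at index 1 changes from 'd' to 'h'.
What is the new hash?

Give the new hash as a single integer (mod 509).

Answer: 502

Derivation:
val('d') = 4, val('h') = 8
Position k = 1, exponent = n-1-k = 4
B^4 mod M = 11^4 mod 509 = 389
Delta = (8 - 4) * 389 mod 509 = 29
New hash = (473 + 29) mod 509 = 502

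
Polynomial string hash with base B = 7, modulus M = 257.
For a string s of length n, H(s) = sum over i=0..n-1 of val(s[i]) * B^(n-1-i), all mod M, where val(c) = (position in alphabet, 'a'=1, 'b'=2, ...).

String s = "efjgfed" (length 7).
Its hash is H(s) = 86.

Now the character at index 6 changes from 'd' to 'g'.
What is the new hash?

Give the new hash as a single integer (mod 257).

Answer: 89

Derivation:
val('d') = 4, val('g') = 7
Position k = 6, exponent = n-1-k = 0
B^0 mod M = 7^0 mod 257 = 1
Delta = (7 - 4) * 1 mod 257 = 3
New hash = (86 + 3) mod 257 = 89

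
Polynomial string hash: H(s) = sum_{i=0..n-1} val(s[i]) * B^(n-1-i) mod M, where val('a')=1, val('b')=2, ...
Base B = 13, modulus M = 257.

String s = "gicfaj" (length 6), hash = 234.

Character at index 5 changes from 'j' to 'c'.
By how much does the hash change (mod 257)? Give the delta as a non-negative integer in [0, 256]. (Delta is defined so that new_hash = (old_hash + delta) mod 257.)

Answer: 250

Derivation:
Delta formula: (val(new) - val(old)) * B^(n-1-k) mod M
  val('c') - val('j') = 3 - 10 = -7
  B^(n-1-k) = 13^0 mod 257 = 1
  Delta = -7 * 1 mod 257 = 250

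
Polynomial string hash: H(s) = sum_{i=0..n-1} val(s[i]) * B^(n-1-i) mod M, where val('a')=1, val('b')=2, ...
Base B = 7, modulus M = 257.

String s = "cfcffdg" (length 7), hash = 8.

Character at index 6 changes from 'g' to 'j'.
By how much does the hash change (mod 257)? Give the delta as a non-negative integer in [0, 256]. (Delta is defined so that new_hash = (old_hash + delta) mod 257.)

Answer: 3

Derivation:
Delta formula: (val(new) - val(old)) * B^(n-1-k) mod M
  val('j') - val('g') = 10 - 7 = 3
  B^(n-1-k) = 7^0 mod 257 = 1
  Delta = 3 * 1 mod 257 = 3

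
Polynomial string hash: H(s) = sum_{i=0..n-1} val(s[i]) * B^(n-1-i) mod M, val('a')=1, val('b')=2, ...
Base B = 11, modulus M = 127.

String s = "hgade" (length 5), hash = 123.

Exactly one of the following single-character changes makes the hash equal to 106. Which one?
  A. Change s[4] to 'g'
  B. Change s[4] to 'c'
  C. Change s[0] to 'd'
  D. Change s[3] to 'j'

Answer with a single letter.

Option A: s[4]='e'->'g', delta=(7-5)*11^0 mod 127 = 2, hash=123+2 mod 127 = 125
Option B: s[4]='e'->'c', delta=(3-5)*11^0 mod 127 = 125, hash=123+125 mod 127 = 121
Option C: s[0]='h'->'d', delta=(4-8)*11^4 mod 127 = 110, hash=123+110 mod 127 = 106 <-- target
Option D: s[3]='d'->'j', delta=(10-4)*11^1 mod 127 = 66, hash=123+66 mod 127 = 62

Answer: C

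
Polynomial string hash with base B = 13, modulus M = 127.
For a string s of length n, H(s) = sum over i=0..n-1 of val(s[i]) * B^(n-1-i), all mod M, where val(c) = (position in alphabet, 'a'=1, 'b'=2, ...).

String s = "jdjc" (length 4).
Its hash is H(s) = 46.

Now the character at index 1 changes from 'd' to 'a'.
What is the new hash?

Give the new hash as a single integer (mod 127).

Answer: 47

Derivation:
val('d') = 4, val('a') = 1
Position k = 1, exponent = n-1-k = 2
B^2 mod M = 13^2 mod 127 = 42
Delta = (1 - 4) * 42 mod 127 = 1
New hash = (46 + 1) mod 127 = 47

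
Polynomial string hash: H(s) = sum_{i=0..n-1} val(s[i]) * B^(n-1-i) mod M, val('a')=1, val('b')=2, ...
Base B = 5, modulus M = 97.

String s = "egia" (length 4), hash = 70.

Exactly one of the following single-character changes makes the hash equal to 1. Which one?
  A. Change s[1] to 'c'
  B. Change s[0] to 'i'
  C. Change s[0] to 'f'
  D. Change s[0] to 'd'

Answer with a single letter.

Answer: C

Derivation:
Option A: s[1]='g'->'c', delta=(3-7)*5^2 mod 97 = 94, hash=70+94 mod 97 = 67
Option B: s[0]='e'->'i', delta=(9-5)*5^3 mod 97 = 15, hash=70+15 mod 97 = 85
Option C: s[0]='e'->'f', delta=(6-5)*5^3 mod 97 = 28, hash=70+28 mod 97 = 1 <-- target
Option D: s[0]='e'->'d', delta=(4-5)*5^3 mod 97 = 69, hash=70+69 mod 97 = 42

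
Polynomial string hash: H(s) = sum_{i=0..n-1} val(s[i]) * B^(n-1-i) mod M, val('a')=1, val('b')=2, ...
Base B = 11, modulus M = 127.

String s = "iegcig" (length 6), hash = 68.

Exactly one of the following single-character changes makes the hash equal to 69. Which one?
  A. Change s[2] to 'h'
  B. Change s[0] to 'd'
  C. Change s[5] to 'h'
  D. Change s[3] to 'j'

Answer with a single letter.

Option A: s[2]='g'->'h', delta=(8-7)*11^3 mod 127 = 61, hash=68+61 mod 127 = 2
Option B: s[0]='i'->'d', delta=(4-9)*11^5 mod 127 = 52, hash=68+52 mod 127 = 120
Option C: s[5]='g'->'h', delta=(8-7)*11^0 mod 127 = 1, hash=68+1 mod 127 = 69 <-- target
Option D: s[3]='c'->'j', delta=(10-3)*11^2 mod 127 = 85, hash=68+85 mod 127 = 26

Answer: C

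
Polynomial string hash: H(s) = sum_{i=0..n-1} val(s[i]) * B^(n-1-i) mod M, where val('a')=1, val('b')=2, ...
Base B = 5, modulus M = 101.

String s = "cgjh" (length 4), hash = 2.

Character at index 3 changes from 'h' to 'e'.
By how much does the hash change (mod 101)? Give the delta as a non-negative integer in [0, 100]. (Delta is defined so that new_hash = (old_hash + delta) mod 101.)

Delta formula: (val(new) - val(old)) * B^(n-1-k) mod M
  val('e') - val('h') = 5 - 8 = -3
  B^(n-1-k) = 5^0 mod 101 = 1
  Delta = -3 * 1 mod 101 = 98

Answer: 98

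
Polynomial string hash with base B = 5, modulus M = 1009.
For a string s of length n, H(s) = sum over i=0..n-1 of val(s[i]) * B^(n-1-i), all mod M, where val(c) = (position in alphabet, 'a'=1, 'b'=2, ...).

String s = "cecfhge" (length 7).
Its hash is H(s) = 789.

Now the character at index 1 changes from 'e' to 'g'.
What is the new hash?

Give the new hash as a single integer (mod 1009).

Answer: 985

Derivation:
val('e') = 5, val('g') = 7
Position k = 1, exponent = n-1-k = 5
B^5 mod M = 5^5 mod 1009 = 98
Delta = (7 - 5) * 98 mod 1009 = 196
New hash = (789 + 196) mod 1009 = 985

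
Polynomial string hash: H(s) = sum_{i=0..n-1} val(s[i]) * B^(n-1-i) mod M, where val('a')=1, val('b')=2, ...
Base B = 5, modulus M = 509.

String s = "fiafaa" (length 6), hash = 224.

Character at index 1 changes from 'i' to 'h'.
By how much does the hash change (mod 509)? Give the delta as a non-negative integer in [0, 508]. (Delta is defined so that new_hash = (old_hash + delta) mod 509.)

Delta formula: (val(new) - val(old)) * B^(n-1-k) mod M
  val('h') - val('i') = 8 - 9 = -1
  B^(n-1-k) = 5^4 mod 509 = 116
  Delta = -1 * 116 mod 509 = 393

Answer: 393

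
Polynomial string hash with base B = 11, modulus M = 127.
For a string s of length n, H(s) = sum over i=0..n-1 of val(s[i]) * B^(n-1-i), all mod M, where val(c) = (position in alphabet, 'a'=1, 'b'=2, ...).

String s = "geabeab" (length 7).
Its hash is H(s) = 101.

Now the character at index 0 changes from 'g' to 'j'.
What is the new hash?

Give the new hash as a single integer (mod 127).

Answer: 88

Derivation:
val('g') = 7, val('j') = 10
Position k = 0, exponent = n-1-k = 6
B^6 mod M = 11^6 mod 127 = 38
Delta = (10 - 7) * 38 mod 127 = 114
New hash = (101 + 114) mod 127 = 88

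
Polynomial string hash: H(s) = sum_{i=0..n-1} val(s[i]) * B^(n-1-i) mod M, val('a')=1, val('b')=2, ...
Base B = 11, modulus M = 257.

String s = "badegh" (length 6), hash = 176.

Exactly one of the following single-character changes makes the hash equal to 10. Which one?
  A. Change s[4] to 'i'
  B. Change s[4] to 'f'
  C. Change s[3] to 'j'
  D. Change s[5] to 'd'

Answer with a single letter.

Option A: s[4]='g'->'i', delta=(9-7)*11^1 mod 257 = 22, hash=176+22 mod 257 = 198
Option B: s[4]='g'->'f', delta=(6-7)*11^1 mod 257 = 246, hash=176+246 mod 257 = 165
Option C: s[3]='e'->'j', delta=(10-5)*11^2 mod 257 = 91, hash=176+91 mod 257 = 10 <-- target
Option D: s[5]='h'->'d', delta=(4-8)*11^0 mod 257 = 253, hash=176+253 mod 257 = 172

Answer: C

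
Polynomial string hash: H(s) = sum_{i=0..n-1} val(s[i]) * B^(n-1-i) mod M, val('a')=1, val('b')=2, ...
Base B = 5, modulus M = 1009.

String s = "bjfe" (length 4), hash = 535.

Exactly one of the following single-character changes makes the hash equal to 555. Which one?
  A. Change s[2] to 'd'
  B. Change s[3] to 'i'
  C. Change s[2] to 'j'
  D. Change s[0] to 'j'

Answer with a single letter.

Option A: s[2]='f'->'d', delta=(4-6)*5^1 mod 1009 = 999, hash=535+999 mod 1009 = 525
Option B: s[3]='e'->'i', delta=(9-5)*5^0 mod 1009 = 4, hash=535+4 mod 1009 = 539
Option C: s[2]='f'->'j', delta=(10-6)*5^1 mod 1009 = 20, hash=535+20 mod 1009 = 555 <-- target
Option D: s[0]='b'->'j', delta=(10-2)*5^3 mod 1009 = 1000, hash=535+1000 mod 1009 = 526

Answer: C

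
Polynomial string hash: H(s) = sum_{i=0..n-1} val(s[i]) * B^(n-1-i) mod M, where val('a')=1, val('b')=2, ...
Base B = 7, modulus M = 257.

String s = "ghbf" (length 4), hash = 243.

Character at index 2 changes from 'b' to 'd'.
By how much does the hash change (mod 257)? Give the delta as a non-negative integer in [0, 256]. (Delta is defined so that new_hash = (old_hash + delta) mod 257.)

Delta formula: (val(new) - val(old)) * B^(n-1-k) mod M
  val('d') - val('b') = 4 - 2 = 2
  B^(n-1-k) = 7^1 mod 257 = 7
  Delta = 2 * 7 mod 257 = 14

Answer: 14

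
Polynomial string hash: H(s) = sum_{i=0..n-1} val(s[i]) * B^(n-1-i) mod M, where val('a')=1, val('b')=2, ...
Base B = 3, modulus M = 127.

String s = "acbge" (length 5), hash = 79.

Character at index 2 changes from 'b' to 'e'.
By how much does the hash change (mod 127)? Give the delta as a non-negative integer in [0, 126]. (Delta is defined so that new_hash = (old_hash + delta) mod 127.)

Answer: 27

Derivation:
Delta formula: (val(new) - val(old)) * B^(n-1-k) mod M
  val('e') - val('b') = 5 - 2 = 3
  B^(n-1-k) = 3^2 mod 127 = 9
  Delta = 3 * 9 mod 127 = 27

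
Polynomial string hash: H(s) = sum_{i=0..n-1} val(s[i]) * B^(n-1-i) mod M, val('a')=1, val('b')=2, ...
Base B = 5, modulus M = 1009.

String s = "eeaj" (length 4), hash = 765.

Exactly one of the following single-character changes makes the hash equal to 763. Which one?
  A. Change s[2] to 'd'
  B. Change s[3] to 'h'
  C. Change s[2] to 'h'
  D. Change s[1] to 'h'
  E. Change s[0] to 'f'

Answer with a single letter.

Option A: s[2]='a'->'d', delta=(4-1)*5^1 mod 1009 = 15, hash=765+15 mod 1009 = 780
Option B: s[3]='j'->'h', delta=(8-10)*5^0 mod 1009 = 1007, hash=765+1007 mod 1009 = 763 <-- target
Option C: s[2]='a'->'h', delta=(8-1)*5^1 mod 1009 = 35, hash=765+35 mod 1009 = 800
Option D: s[1]='e'->'h', delta=(8-5)*5^2 mod 1009 = 75, hash=765+75 mod 1009 = 840
Option E: s[0]='e'->'f', delta=(6-5)*5^3 mod 1009 = 125, hash=765+125 mod 1009 = 890

Answer: B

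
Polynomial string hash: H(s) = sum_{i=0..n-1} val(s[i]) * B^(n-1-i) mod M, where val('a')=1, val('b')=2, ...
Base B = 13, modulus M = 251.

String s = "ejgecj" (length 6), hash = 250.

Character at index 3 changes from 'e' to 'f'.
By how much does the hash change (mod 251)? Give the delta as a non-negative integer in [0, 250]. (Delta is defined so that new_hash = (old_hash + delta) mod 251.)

Answer: 169

Derivation:
Delta formula: (val(new) - val(old)) * B^(n-1-k) mod M
  val('f') - val('e') = 6 - 5 = 1
  B^(n-1-k) = 13^2 mod 251 = 169
  Delta = 1 * 169 mod 251 = 169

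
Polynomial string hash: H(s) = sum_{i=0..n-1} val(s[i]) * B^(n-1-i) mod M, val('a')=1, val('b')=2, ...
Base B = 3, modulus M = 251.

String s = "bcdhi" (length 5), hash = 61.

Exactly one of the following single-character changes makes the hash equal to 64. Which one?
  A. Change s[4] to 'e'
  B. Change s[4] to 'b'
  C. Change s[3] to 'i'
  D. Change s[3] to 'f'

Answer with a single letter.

Answer: C

Derivation:
Option A: s[4]='i'->'e', delta=(5-9)*3^0 mod 251 = 247, hash=61+247 mod 251 = 57
Option B: s[4]='i'->'b', delta=(2-9)*3^0 mod 251 = 244, hash=61+244 mod 251 = 54
Option C: s[3]='h'->'i', delta=(9-8)*3^1 mod 251 = 3, hash=61+3 mod 251 = 64 <-- target
Option D: s[3]='h'->'f', delta=(6-8)*3^1 mod 251 = 245, hash=61+245 mod 251 = 55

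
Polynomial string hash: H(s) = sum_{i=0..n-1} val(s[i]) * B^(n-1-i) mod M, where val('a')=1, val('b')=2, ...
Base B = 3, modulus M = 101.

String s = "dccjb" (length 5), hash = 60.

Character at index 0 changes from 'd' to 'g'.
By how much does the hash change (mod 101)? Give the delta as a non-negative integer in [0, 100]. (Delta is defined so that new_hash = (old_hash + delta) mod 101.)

Answer: 41

Derivation:
Delta formula: (val(new) - val(old)) * B^(n-1-k) mod M
  val('g') - val('d') = 7 - 4 = 3
  B^(n-1-k) = 3^4 mod 101 = 81
  Delta = 3 * 81 mod 101 = 41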